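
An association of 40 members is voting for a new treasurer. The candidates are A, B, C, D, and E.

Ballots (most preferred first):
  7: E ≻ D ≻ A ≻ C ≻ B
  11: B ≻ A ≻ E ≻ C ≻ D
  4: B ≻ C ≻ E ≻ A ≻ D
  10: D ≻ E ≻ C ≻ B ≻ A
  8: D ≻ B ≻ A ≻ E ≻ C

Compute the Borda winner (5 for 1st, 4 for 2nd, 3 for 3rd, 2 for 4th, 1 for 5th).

E

A: 7×3 + 11×4 + 4×2 + 10×1 + 8×3 = 107
B: 7×1 + 11×5 + 4×5 + 10×2 + 8×4 = 134
C: 7×2 + 11×2 + 4×4 + 10×3 + 8×1 = 90
D: 7×4 + 11×1 + 4×1 + 10×5 + 8×5 = 133
E: 7×5 + 11×3 + 4×3 + 10×4 + 8×2 = 136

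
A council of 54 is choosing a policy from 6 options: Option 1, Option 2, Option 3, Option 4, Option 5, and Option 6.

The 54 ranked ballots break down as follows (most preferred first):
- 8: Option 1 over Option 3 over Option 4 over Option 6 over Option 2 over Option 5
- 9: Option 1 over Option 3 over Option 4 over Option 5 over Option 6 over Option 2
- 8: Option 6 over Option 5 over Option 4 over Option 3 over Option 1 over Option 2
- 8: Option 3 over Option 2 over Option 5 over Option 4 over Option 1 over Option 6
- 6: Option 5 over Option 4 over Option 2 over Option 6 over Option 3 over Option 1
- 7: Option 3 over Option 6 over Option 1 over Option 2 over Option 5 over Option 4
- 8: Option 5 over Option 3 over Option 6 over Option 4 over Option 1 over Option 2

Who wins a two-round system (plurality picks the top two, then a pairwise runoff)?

Option 3

Round 1 first-place votes: Option 1 17, Option 2 0, Option 3 15, Option 4 0, Option 5 14, Option 6 8. Option 1 and Option 3 advance.
Runoff: Option 1 is ranked above Option 3 on 17 ballots, Option 3 above Option 1 on 37.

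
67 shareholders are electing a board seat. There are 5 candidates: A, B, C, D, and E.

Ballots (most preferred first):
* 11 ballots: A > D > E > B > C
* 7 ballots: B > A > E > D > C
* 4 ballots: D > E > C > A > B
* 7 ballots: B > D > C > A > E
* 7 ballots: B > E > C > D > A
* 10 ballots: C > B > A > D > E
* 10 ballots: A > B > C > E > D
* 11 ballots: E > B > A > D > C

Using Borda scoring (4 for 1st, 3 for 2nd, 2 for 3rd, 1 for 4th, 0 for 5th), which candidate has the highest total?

A: 11×4 + 7×3 + 4×1 + 7×1 + 7×0 + 10×2 + 10×4 + 11×2 = 158
B: 11×1 + 7×4 + 4×0 + 7×4 + 7×4 + 10×3 + 10×3 + 11×3 = 188
C: 11×0 + 7×0 + 4×2 + 7×2 + 7×2 + 10×4 + 10×2 + 11×0 = 96
D: 11×3 + 7×1 + 4×4 + 7×3 + 7×1 + 10×1 + 10×0 + 11×1 = 105
E: 11×2 + 7×2 + 4×3 + 7×0 + 7×3 + 10×0 + 10×1 + 11×4 = 123

B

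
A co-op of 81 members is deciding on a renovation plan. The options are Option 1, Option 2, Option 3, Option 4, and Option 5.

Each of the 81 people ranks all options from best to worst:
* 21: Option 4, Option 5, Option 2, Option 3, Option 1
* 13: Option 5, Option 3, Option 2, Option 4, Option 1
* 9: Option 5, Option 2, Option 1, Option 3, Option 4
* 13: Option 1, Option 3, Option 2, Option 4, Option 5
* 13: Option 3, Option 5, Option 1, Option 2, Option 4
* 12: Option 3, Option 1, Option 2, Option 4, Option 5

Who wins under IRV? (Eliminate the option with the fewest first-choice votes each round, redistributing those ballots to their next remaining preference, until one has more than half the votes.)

Round 1: Option 1 13, Option 2 0, Option 3 25, Option 4 21, Option 5 22. Option 2 eliminated.
Round 2: Option 1 13, Option 3 25, Option 4 21, Option 5 22. Option 1 eliminated.
Round 3: Option 3 38, Option 4 21, Option 5 22. Option 4 eliminated.
Round 4: Option 3 38, Option 5 43. Option 5 has a majority (≥41).

Option 5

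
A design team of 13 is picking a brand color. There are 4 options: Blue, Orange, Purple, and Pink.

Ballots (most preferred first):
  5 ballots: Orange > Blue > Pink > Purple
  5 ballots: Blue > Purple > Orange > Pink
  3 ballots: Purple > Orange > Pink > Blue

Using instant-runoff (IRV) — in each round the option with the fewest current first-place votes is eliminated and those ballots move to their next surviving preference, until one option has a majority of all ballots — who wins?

Orange

Round 1: Blue 5, Orange 5, Purple 3, Pink 0. Pink eliminated.
Round 2: Blue 5, Orange 5, Purple 3. Purple eliminated.
Round 3: Blue 5, Orange 8. Orange has a majority (≥7).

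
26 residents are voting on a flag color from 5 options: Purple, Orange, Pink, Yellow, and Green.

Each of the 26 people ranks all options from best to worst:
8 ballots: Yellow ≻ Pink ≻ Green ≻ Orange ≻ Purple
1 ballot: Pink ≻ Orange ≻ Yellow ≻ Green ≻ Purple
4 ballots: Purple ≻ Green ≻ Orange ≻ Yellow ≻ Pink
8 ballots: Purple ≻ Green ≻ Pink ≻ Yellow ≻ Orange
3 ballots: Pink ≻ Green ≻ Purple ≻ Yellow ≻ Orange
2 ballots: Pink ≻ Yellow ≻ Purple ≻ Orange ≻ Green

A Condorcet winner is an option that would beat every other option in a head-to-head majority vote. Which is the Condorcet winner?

Pink vs Purple: 14–12
Pink vs Orange: 22–4
Pink vs Yellow: 14–12
Pink vs Green: 14–12
Pink beats every other option.

Pink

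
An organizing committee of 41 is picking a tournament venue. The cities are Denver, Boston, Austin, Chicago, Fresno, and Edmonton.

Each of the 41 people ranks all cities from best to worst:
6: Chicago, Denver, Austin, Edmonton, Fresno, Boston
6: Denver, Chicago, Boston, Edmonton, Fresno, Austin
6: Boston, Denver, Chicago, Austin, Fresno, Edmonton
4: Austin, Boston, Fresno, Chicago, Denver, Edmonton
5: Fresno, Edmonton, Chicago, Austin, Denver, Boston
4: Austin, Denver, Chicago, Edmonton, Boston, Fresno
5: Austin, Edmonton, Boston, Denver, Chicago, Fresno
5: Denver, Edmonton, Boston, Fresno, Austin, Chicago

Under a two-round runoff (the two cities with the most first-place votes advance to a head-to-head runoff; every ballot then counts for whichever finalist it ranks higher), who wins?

Round 1 first-place votes: Denver 11, Boston 6, Austin 13, Chicago 6, Fresno 5, Edmonton 0. Austin and Denver advance.
Runoff: Austin is ranked above Denver on 18 ballots, Denver above Austin on 23.

Denver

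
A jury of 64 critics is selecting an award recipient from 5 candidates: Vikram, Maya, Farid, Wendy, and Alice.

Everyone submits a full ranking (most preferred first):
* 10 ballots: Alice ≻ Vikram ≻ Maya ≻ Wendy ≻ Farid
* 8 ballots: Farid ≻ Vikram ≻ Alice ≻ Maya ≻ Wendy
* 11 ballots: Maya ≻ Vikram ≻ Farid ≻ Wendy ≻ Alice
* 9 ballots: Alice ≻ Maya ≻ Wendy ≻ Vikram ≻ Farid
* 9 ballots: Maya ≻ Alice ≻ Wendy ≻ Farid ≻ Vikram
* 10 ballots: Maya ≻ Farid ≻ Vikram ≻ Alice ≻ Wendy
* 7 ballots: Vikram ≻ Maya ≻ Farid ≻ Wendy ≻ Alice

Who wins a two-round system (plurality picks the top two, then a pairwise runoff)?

Round 1 first-place votes: Vikram 7, Maya 30, Farid 8, Wendy 0, Alice 19. Maya and Alice advance.
Runoff: Maya is ranked above Alice on 37 ballots, Alice above Maya on 27.

Maya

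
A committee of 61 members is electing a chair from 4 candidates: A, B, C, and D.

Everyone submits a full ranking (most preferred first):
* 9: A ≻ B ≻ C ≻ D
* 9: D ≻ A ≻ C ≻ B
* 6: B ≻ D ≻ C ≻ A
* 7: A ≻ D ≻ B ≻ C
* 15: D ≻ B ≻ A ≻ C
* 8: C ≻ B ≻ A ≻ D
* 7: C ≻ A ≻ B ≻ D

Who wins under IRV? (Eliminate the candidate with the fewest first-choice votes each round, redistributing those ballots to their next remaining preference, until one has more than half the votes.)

A

Round 1: A 16, B 6, C 15, D 24. B eliminated.
Round 2: A 16, C 15, D 30. C eliminated.
Round 3: A 31, D 30. A has a majority (≥31).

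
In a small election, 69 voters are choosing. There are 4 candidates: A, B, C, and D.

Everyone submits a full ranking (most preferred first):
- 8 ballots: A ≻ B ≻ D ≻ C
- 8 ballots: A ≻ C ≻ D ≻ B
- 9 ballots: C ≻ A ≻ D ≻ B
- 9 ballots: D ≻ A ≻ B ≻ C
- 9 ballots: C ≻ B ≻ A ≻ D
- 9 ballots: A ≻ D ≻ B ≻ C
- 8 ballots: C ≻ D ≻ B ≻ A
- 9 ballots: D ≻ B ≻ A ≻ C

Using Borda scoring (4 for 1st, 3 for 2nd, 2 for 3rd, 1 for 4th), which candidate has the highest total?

A: 8×4 + 8×4 + 9×3 + 9×3 + 9×2 + 9×4 + 8×1 + 9×2 = 198
B: 8×3 + 8×1 + 9×1 + 9×2 + 9×3 + 9×2 + 8×2 + 9×3 = 147
C: 8×1 + 8×3 + 9×4 + 9×1 + 9×4 + 9×1 + 8×4 + 9×1 = 163
D: 8×2 + 8×2 + 9×2 + 9×4 + 9×1 + 9×3 + 8×3 + 9×4 = 182

A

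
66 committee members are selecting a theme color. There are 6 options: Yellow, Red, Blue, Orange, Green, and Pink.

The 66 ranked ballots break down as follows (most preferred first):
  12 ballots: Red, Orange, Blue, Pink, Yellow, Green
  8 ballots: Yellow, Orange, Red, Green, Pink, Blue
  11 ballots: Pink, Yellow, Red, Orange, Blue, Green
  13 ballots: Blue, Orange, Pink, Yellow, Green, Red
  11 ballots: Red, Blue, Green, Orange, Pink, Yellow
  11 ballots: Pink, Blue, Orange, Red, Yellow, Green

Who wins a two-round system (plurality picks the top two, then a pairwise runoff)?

Round 1 first-place votes: Yellow 8, Red 23, Blue 13, Orange 0, Green 0, Pink 22. Red and Pink advance.
Runoff: Red is ranked above Pink on 31 ballots, Pink above Red on 35.

Pink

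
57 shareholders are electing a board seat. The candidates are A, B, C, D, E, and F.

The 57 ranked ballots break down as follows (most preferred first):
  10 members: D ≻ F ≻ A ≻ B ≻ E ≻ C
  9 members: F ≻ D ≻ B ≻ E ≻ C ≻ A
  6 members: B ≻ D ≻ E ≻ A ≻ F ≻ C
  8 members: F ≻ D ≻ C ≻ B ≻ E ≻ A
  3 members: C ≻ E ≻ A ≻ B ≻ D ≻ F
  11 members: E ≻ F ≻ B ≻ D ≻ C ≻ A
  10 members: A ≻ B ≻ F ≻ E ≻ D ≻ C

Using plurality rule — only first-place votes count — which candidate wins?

First-place votes: A 10, B 6, C 3, D 10, E 11, F 17.

F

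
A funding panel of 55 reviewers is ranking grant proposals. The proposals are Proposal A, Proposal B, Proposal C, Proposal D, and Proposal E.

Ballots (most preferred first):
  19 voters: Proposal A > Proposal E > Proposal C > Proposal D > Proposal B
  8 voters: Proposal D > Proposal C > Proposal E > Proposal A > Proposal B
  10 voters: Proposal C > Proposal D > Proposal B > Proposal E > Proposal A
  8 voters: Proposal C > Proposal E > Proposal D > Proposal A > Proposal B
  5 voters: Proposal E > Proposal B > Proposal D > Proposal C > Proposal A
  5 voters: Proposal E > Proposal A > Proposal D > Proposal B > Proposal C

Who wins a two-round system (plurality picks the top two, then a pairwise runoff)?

Proposal C

Round 1 first-place votes: Proposal A 19, Proposal B 0, Proposal C 18, Proposal D 8, Proposal E 10. Proposal A and Proposal C advance.
Runoff: Proposal A is ranked above Proposal C on 24 ballots, Proposal C above Proposal A on 31.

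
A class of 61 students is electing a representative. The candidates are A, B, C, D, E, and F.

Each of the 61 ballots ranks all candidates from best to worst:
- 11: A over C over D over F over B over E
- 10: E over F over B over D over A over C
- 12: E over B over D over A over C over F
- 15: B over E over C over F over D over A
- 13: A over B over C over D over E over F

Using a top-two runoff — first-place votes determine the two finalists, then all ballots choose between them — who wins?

E

Round 1 first-place votes: A 24, B 15, C 0, D 0, E 22, F 0. A and E advance.
Runoff: A is ranked above E on 24 ballots, E above A on 37.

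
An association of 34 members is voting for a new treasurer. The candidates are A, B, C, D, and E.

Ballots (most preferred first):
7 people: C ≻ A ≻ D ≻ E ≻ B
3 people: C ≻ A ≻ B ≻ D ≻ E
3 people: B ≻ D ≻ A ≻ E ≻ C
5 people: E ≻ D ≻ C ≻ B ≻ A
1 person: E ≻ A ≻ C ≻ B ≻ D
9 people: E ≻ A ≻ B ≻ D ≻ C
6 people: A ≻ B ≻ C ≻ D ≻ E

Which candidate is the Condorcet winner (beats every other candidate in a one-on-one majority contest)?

A vs B: 26–8
A vs C: 19–15
A vs D: 26–8
A vs E: 19–15
A beats every other candidate.

A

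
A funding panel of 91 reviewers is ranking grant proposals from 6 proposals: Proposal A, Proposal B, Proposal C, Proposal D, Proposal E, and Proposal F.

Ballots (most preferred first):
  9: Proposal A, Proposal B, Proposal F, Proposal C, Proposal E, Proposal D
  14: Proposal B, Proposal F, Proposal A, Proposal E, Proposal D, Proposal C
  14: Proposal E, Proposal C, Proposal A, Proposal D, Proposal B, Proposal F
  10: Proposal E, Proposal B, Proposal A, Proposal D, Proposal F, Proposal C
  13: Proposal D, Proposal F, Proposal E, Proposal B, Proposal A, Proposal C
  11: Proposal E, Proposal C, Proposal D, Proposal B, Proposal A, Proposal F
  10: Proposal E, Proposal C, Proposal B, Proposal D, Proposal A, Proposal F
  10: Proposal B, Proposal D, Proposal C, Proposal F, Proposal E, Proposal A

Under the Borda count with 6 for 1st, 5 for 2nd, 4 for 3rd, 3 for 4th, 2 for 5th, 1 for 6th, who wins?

Proposal A: 9×6 + 14×4 + 14×4 + 10×4 + 13×2 + 11×2 + 10×2 + 10×1 = 284
Proposal B: 9×5 + 14×6 + 14×2 + 10×5 + 13×3 + 11×3 + 10×4 + 10×6 = 379
Proposal C: 9×3 + 14×1 + 14×5 + 10×1 + 13×1 + 11×5 + 10×5 + 10×4 = 279
Proposal D: 9×1 + 14×2 + 14×3 + 10×3 + 13×6 + 11×4 + 10×3 + 10×5 = 311
Proposal E: 9×2 + 14×3 + 14×6 + 10×6 + 13×4 + 11×6 + 10×6 + 10×2 = 402
Proposal F: 9×4 + 14×5 + 14×1 + 10×2 + 13×5 + 11×1 + 10×1 + 10×3 = 256

Proposal E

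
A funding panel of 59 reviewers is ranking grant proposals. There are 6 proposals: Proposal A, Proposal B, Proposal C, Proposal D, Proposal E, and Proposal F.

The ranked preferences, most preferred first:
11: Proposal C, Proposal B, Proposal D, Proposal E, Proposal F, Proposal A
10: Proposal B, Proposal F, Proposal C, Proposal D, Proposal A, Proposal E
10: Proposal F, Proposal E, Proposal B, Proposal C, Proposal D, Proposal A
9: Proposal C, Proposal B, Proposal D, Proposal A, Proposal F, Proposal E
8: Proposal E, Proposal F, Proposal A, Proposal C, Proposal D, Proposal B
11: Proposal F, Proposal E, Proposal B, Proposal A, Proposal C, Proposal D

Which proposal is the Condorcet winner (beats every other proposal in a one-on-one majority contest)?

Proposal B vs Proposal A: 51–8
Proposal B vs Proposal C: 31–28
Proposal B vs Proposal D: 51–8
Proposal B vs Proposal E: 30–29
Proposal B vs Proposal F: 30–29
Proposal B beats every other proposal.

Proposal B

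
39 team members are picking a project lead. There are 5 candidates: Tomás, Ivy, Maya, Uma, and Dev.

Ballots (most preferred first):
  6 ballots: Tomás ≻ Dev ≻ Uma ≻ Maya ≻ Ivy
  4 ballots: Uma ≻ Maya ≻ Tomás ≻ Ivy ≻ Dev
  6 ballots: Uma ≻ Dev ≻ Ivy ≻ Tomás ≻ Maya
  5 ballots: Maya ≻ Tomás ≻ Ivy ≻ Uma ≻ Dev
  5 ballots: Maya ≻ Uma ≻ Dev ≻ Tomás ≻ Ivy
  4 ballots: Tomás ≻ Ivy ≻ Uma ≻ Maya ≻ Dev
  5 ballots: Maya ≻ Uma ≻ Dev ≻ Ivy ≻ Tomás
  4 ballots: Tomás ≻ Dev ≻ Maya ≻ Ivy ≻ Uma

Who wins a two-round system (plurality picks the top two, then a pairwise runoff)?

Tomás

Round 1 first-place votes: Tomás 14, Ivy 0, Maya 15, Uma 10, Dev 0. Maya and Tomás advance.
Runoff: Maya is ranked above Tomás on 19 ballots, Tomás above Maya on 20.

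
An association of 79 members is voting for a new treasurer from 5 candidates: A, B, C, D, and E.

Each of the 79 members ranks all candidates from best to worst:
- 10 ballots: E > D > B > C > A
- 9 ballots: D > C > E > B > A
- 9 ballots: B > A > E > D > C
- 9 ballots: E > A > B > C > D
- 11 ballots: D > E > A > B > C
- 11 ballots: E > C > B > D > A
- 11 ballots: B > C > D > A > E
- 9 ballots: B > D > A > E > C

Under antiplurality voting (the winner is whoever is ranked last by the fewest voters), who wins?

B

Last-place votes: A 30, B 0, C 29, D 9, E 11.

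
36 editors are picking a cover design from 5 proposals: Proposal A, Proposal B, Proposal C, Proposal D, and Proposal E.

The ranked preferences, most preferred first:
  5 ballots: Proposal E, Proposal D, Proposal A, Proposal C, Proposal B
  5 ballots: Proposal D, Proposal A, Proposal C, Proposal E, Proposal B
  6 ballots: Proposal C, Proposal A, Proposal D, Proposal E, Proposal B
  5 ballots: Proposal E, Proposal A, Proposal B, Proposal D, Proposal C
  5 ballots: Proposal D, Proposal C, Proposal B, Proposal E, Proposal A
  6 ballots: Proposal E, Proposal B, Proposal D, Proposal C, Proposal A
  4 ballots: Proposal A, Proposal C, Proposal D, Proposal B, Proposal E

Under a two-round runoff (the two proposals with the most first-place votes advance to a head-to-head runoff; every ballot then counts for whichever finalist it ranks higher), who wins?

Proposal D

Round 1 first-place votes: Proposal A 4, Proposal B 0, Proposal C 6, Proposal D 10, Proposal E 16. Proposal E and Proposal D advance.
Runoff: Proposal E is ranked above Proposal D on 16 ballots, Proposal D above Proposal E on 20.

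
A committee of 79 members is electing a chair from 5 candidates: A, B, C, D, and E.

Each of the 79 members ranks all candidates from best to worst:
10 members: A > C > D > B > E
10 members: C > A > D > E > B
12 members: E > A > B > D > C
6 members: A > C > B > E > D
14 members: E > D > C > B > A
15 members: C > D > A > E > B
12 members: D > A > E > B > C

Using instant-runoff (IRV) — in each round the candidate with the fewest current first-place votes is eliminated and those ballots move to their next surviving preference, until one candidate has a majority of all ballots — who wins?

Round 1: A 16, B 0, C 25, D 12, E 26. B eliminated.
Round 2: A 16, C 25, D 12, E 26. D eliminated.
Round 3: A 28, C 25, E 26. C eliminated.
Round 4: A 53, E 26. A has a majority (≥40).

A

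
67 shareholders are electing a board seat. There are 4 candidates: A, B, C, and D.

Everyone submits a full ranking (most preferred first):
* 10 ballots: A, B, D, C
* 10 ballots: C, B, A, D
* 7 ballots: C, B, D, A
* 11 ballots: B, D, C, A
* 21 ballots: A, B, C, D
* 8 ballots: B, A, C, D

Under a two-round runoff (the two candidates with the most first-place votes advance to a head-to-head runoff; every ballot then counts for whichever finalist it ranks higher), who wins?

Round 1 first-place votes: A 31, B 19, C 17, D 0. A and B advance.
Runoff: A is ranked above B on 31 ballots, B above A on 36.

B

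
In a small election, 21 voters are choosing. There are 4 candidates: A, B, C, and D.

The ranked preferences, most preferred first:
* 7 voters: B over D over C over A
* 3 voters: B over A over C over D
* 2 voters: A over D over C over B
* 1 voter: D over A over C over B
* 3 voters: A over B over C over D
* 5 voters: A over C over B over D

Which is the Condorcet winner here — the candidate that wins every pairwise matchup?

A

A vs B: 11–10
A vs C: 14–7
A vs D: 13–8
A beats every other candidate.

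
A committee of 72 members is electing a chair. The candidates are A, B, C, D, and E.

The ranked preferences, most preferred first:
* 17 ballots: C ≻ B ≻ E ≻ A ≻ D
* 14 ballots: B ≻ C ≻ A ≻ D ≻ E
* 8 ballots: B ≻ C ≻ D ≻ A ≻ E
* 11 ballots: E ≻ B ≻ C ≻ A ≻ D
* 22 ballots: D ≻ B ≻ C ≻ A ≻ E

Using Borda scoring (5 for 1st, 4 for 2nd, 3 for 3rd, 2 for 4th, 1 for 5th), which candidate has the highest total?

A: 17×2 + 14×3 + 8×2 + 11×2 + 22×2 = 158
B: 17×4 + 14×5 + 8×5 + 11×4 + 22×4 = 310
C: 17×5 + 14×4 + 8×4 + 11×3 + 22×3 = 272
D: 17×1 + 14×2 + 8×3 + 11×1 + 22×5 = 190
E: 17×3 + 14×1 + 8×1 + 11×5 + 22×1 = 150

B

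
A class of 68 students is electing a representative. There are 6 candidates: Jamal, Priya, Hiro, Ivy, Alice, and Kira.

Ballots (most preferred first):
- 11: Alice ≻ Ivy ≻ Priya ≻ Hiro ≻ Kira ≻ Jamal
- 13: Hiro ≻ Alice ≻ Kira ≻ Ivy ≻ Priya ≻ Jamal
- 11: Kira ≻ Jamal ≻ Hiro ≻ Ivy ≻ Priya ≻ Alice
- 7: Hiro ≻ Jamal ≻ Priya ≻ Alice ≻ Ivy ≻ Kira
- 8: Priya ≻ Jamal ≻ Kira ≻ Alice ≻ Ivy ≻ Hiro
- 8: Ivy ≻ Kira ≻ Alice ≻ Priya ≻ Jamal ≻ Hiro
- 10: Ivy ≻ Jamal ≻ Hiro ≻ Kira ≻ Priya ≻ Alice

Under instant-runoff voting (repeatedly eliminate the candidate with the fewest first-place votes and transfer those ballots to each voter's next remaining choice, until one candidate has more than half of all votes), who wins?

Round 1: Jamal 0, Priya 8, Hiro 20, Ivy 18, Alice 11, Kira 11. Jamal eliminated.
Round 2: Priya 8, Hiro 20, Ivy 18, Alice 11, Kira 11. Priya eliminated.
Round 3: Hiro 20, Ivy 18, Alice 11, Kira 19. Alice eliminated.
Round 4: Hiro 20, Ivy 29, Kira 19. Kira eliminated.
Round 5: Hiro 31, Ivy 37. Ivy has a majority (≥35).

Ivy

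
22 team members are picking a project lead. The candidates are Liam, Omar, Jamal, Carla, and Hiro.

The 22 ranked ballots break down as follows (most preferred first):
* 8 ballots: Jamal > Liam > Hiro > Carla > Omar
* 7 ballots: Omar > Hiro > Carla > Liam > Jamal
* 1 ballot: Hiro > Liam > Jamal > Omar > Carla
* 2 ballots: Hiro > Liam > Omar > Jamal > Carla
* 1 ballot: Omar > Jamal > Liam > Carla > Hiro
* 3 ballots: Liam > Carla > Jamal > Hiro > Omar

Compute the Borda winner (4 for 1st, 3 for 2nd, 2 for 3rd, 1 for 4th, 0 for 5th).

Liam: 8×3 + 7×1 + 1×3 + 2×3 + 1×2 + 3×4 = 54
Omar: 8×0 + 7×4 + 1×1 + 2×2 + 1×4 + 3×0 = 37
Jamal: 8×4 + 7×0 + 1×2 + 2×1 + 1×3 + 3×2 = 45
Carla: 8×1 + 7×2 + 1×0 + 2×0 + 1×1 + 3×3 = 32
Hiro: 8×2 + 7×3 + 1×4 + 2×4 + 1×0 + 3×1 = 52

Liam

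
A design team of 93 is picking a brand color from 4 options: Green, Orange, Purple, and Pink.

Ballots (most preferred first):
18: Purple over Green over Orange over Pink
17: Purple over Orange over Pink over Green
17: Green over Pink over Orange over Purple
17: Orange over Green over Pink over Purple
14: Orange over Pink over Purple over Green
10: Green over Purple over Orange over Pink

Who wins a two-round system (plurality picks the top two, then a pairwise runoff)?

Round 1 first-place votes: Green 27, Orange 31, Purple 35, Pink 0. Purple and Orange advance.
Runoff: Purple is ranked above Orange on 45 ballots, Orange above Purple on 48.

Orange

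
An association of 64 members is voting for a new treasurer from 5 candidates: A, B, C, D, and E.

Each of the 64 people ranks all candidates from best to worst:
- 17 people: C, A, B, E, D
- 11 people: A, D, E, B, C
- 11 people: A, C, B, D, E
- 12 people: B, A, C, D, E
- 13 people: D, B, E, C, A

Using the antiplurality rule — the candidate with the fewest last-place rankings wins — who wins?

Last-place votes: A 13, B 0, C 11, D 17, E 23.

B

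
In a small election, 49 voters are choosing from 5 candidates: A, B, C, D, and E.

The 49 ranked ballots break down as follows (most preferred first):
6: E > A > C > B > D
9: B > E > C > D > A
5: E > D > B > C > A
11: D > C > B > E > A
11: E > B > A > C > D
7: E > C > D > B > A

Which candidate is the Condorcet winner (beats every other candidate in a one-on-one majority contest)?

E

E vs A: 49–0
E vs B: 29–20
E vs C: 38–11
E vs D: 38–11
E beats every other candidate.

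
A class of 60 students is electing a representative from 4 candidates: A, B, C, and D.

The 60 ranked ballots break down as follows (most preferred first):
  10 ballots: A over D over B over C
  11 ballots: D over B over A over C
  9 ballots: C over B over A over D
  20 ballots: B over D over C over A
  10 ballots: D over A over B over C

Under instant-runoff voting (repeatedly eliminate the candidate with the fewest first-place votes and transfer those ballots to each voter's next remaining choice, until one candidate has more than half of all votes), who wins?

Round 1: A 10, B 20, C 9, D 21. C eliminated.
Round 2: A 10, B 29, D 21. A eliminated.
Round 3: B 29, D 31. D has a majority (≥31).

D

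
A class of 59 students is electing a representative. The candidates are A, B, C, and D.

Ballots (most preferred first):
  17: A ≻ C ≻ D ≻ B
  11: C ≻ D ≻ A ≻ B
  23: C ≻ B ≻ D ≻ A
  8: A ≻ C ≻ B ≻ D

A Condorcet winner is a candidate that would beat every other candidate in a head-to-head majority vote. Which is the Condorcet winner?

C vs A: 34–25
C vs B: 59–0
C vs D: 59–0
C beats every other candidate.

C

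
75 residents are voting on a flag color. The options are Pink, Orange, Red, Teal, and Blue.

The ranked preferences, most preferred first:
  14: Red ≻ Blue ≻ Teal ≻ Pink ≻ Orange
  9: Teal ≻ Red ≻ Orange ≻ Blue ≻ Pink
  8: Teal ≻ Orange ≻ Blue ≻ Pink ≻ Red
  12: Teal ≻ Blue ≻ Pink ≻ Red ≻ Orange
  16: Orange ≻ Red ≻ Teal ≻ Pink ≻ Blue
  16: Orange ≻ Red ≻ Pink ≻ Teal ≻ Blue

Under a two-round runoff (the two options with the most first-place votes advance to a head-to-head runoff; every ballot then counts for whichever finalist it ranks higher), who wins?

Teal

Round 1 first-place votes: Pink 0, Orange 32, Red 14, Teal 29, Blue 0. Orange and Teal advance.
Runoff: Orange is ranked above Teal on 32 ballots, Teal above Orange on 43.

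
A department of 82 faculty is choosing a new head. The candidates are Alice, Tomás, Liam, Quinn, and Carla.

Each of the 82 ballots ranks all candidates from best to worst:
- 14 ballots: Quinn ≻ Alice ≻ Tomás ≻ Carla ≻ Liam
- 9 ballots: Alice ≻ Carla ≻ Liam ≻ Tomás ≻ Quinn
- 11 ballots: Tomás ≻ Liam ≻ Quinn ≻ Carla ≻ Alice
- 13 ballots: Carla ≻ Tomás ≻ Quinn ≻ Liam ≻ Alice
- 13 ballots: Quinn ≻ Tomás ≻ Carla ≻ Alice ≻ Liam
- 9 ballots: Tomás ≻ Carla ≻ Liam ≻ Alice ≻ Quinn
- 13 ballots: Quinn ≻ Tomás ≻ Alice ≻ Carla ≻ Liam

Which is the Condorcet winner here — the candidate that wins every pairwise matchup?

Tomás

Tomás vs Alice: 59–23
Tomás vs Liam: 73–9
Tomás vs Quinn: 42–40
Tomás vs Carla: 60–22
Tomás beats every other candidate.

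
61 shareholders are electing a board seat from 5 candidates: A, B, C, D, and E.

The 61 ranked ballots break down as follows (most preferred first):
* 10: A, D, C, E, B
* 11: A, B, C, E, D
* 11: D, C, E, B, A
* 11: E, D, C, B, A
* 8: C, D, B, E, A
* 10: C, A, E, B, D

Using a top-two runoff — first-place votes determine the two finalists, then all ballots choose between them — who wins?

C

Round 1 first-place votes: A 21, B 0, C 18, D 11, E 11. A and C advance.
Runoff: A is ranked above C on 21 ballots, C above A on 40.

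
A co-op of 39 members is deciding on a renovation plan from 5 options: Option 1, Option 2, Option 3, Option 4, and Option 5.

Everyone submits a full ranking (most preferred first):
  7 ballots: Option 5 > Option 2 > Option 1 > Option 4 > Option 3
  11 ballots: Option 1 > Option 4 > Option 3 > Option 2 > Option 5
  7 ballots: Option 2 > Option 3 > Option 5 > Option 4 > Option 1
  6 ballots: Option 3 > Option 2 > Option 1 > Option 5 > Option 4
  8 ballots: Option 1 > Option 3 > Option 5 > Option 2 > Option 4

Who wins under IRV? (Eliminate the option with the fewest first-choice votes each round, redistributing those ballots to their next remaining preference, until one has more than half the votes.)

Option 2

Round 1: Option 1 19, Option 2 7, Option 3 6, Option 4 0, Option 5 7. Option 4 eliminated.
Round 2: Option 1 19, Option 2 7, Option 3 6, Option 5 7. Option 3 eliminated.
Round 3: Option 1 19, Option 2 13, Option 5 7. Option 5 eliminated.
Round 4: Option 1 19, Option 2 20. Option 2 has a majority (≥20).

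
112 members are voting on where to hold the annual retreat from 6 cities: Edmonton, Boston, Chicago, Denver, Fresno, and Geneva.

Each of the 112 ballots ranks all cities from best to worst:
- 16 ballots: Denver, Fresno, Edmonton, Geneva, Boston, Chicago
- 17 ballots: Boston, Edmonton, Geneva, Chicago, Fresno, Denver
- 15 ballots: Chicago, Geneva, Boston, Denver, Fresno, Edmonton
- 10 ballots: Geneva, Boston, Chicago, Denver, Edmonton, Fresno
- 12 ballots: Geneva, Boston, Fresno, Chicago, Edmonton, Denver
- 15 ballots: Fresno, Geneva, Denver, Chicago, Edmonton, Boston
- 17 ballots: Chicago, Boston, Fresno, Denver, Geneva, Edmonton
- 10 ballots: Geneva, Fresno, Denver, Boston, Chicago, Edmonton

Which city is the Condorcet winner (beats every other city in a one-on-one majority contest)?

Geneva

Geneva vs Edmonton: 79–33
Geneva vs Boston: 78–34
Geneva vs Chicago: 80–32
Geneva vs Denver: 79–33
Geneva vs Fresno: 64–48
Geneva beats every other city.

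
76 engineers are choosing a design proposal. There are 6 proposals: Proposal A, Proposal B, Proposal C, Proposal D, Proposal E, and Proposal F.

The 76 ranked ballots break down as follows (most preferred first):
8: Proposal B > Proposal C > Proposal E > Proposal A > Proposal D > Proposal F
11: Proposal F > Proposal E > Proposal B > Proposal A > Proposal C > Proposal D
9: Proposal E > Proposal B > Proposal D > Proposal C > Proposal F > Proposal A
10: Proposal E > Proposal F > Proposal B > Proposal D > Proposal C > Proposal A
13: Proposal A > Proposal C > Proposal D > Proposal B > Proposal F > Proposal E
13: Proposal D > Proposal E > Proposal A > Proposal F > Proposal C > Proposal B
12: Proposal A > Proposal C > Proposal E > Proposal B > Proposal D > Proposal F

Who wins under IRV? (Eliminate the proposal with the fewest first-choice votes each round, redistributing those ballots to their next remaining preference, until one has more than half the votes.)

Proposal E

Round 1: Proposal A 25, Proposal B 8, Proposal C 0, Proposal D 13, Proposal E 19, Proposal F 11. Proposal C eliminated.
Round 2: Proposal A 25, Proposal B 8, Proposal D 13, Proposal E 19, Proposal F 11. Proposal B eliminated.
Round 3: Proposal A 25, Proposal D 13, Proposal E 27, Proposal F 11. Proposal F eliminated.
Round 4: Proposal A 25, Proposal D 13, Proposal E 38. Proposal D eliminated.
Round 5: Proposal A 25, Proposal E 51. Proposal E has a majority (≥39).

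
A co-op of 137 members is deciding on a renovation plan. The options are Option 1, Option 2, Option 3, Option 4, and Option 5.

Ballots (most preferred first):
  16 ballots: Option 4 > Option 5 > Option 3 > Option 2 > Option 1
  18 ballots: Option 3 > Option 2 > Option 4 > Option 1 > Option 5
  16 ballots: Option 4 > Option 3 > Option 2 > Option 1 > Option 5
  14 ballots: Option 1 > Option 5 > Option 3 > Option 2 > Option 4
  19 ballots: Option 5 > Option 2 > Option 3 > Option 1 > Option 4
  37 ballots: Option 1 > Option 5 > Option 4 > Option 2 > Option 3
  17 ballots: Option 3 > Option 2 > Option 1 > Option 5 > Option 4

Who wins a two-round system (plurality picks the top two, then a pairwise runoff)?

Round 1 first-place votes: Option 1 51, Option 2 0, Option 3 35, Option 4 32, Option 5 19. Option 1 and Option 3 advance.
Runoff: Option 1 is ranked above Option 3 on 51 ballots, Option 3 above Option 1 on 86.

Option 3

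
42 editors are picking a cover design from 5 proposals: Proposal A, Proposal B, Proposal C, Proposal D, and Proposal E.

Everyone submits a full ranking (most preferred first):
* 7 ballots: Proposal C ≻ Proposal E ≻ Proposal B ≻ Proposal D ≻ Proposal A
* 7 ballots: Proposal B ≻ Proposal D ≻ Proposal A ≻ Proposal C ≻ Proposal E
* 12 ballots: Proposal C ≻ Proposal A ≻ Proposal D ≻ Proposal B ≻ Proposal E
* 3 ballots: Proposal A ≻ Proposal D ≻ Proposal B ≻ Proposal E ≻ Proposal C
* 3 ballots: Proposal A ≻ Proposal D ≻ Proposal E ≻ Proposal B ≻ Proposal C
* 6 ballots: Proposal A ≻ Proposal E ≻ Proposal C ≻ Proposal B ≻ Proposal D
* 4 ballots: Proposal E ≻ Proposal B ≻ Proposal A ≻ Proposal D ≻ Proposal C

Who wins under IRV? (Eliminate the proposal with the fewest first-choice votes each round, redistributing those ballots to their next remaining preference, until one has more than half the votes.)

Round 1: Proposal A 12, Proposal B 7, Proposal C 19, Proposal D 0, Proposal E 4. Proposal D eliminated.
Round 2: Proposal A 12, Proposal B 7, Proposal C 19, Proposal E 4. Proposal E eliminated.
Round 3: Proposal A 12, Proposal B 11, Proposal C 19. Proposal B eliminated.
Round 4: Proposal A 23, Proposal C 19. Proposal A has a majority (≥22).

Proposal A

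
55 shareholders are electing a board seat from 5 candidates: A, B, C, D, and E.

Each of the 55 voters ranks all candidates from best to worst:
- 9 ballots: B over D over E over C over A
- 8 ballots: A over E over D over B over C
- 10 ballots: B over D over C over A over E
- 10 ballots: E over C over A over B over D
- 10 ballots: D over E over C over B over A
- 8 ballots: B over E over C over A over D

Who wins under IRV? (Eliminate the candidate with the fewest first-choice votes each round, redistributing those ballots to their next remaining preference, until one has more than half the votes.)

E

Round 1: A 8, B 27, C 0, D 10, E 10. C eliminated.
Round 2: A 8, B 27, D 10, E 10. A eliminated.
Round 3: B 27, D 10, E 18. D eliminated.
Round 4: B 27, E 28. E has a majority (≥28).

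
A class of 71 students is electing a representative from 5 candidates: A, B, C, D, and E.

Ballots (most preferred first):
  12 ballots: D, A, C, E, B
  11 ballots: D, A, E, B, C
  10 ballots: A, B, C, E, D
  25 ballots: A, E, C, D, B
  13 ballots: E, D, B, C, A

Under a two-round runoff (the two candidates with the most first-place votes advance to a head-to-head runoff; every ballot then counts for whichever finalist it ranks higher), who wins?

D

Round 1 first-place votes: A 35, B 0, C 0, D 23, E 13. A and D advance.
Runoff: A is ranked above D on 35 ballots, D above A on 36.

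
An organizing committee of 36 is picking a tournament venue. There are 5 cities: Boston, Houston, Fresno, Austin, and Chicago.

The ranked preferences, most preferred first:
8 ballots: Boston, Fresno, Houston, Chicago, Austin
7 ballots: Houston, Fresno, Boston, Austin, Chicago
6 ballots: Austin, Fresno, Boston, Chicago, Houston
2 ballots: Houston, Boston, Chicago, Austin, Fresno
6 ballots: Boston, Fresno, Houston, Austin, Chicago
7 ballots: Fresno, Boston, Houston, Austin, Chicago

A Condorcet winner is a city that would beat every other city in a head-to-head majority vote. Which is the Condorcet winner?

Fresno vs Boston: 20–16
Fresno vs Houston: 27–9
Fresno vs Austin: 28–8
Fresno vs Chicago: 34–2
Fresno beats every other city.

Fresno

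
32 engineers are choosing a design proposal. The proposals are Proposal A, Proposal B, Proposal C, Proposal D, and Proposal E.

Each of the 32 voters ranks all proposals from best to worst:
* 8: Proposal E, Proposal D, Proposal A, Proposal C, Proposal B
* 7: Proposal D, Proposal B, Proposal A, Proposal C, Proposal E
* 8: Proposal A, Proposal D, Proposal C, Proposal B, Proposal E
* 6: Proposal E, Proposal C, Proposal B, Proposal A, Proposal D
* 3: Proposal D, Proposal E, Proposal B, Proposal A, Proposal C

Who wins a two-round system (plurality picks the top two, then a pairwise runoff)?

Round 1 first-place votes: Proposal A 8, Proposal B 0, Proposal C 0, Proposal D 10, Proposal E 14. Proposal E and Proposal D advance.
Runoff: Proposal E is ranked above Proposal D on 14 ballots, Proposal D above Proposal E on 18.

Proposal D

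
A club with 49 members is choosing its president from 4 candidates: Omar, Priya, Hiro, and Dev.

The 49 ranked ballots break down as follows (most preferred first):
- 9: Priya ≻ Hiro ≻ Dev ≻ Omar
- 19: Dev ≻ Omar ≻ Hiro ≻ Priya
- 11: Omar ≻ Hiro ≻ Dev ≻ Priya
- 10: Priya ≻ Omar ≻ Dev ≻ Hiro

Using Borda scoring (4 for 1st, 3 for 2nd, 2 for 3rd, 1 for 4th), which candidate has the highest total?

Omar: 9×1 + 19×3 + 11×4 + 10×3 = 140
Priya: 9×4 + 19×1 + 11×1 + 10×4 = 106
Hiro: 9×3 + 19×2 + 11×3 + 10×1 = 108
Dev: 9×2 + 19×4 + 11×2 + 10×2 = 136

Omar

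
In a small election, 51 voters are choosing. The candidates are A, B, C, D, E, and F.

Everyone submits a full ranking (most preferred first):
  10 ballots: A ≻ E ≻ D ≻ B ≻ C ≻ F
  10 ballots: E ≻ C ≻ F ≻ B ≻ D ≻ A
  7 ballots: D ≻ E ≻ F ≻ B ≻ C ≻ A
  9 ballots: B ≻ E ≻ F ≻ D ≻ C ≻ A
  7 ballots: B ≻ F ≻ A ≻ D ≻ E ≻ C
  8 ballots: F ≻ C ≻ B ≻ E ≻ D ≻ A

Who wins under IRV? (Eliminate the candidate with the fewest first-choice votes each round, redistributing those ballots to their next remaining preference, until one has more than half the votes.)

Round 1: A 10, B 16, C 0, D 7, E 10, F 8. C eliminated.
Round 2: A 10, B 16, D 7, E 10, F 8. D eliminated.
Round 3: A 10, B 16, E 17, F 8. F eliminated.
Round 4: A 10, B 24, E 17. A eliminated.
Round 5: B 24, E 27. E has a majority (≥26).

E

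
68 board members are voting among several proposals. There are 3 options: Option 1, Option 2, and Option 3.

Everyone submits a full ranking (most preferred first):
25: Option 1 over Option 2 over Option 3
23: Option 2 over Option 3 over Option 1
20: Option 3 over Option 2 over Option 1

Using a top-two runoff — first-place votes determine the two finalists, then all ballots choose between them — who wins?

Round 1 first-place votes: Option 1 25, Option 2 23, Option 3 20. Option 1 and Option 2 advance.
Runoff: Option 1 is ranked above Option 2 on 25 ballots, Option 2 above Option 1 on 43.

Option 2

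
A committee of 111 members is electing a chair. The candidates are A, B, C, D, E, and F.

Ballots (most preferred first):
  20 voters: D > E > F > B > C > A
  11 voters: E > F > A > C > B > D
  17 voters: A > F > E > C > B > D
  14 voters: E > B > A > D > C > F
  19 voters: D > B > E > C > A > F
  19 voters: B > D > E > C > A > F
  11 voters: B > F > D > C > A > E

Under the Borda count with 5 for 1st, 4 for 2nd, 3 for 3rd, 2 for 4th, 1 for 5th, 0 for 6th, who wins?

E

A: 20×0 + 11×3 + 17×5 + 14×3 + 19×1 + 19×1 + 11×1 = 209
B: 20×2 + 11×1 + 17×1 + 14×4 + 19×4 + 19×5 + 11×5 = 350
C: 20×1 + 11×2 + 17×2 + 14×1 + 19×2 + 19×2 + 11×2 = 188
D: 20×5 + 11×0 + 17×0 + 14×2 + 19×5 + 19×4 + 11×3 = 332
E: 20×4 + 11×5 + 17×3 + 14×5 + 19×3 + 19×3 + 11×0 = 370
F: 20×3 + 11×4 + 17×4 + 14×0 + 19×0 + 19×0 + 11×4 = 216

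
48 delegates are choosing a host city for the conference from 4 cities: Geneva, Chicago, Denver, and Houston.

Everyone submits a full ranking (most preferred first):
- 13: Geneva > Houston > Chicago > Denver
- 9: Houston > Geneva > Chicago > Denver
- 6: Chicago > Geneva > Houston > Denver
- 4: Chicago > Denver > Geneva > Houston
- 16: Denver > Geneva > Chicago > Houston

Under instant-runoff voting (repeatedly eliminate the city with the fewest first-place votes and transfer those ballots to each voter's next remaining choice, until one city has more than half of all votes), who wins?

Geneva

Round 1: Geneva 13, Chicago 10, Denver 16, Houston 9. Houston eliminated.
Round 2: Geneva 22, Chicago 10, Denver 16. Chicago eliminated.
Round 3: Geneva 28, Denver 20. Geneva has a majority (≥25).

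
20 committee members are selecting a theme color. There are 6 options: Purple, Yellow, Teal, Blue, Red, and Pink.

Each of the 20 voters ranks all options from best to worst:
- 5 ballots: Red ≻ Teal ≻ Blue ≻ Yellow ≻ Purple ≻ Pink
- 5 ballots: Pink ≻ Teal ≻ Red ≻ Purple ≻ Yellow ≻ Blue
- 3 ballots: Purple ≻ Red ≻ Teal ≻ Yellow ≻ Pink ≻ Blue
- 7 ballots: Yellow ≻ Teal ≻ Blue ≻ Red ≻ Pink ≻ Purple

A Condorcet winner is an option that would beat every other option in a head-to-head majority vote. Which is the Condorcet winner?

Teal

Teal vs Purple: 17–3
Teal vs Yellow: 13–7
Teal vs Blue: 20–0
Teal vs Red: 12–8
Teal vs Pink: 15–5
Teal beats every other option.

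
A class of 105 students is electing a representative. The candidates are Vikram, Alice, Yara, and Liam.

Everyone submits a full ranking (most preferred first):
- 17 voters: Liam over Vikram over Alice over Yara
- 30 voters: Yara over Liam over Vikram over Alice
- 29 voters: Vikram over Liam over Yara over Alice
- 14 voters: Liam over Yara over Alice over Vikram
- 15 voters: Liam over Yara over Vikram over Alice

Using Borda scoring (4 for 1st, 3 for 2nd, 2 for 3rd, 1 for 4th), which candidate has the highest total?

Vikram: 17×3 + 30×2 + 29×4 + 14×1 + 15×2 = 271
Alice: 17×2 + 30×1 + 29×1 + 14×2 + 15×1 = 136
Yara: 17×1 + 30×4 + 29×2 + 14×3 + 15×3 = 282
Liam: 17×4 + 30×3 + 29×3 + 14×4 + 15×4 = 361

Liam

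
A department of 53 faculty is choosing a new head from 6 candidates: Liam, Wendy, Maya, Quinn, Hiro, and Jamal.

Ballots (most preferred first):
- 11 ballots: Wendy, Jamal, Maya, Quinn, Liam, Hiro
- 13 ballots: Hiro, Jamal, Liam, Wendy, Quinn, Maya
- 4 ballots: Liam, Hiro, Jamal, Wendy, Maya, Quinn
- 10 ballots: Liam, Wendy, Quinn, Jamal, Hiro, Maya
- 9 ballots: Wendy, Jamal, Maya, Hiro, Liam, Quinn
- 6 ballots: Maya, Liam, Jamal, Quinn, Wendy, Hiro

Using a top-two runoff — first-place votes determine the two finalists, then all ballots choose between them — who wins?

Round 1 first-place votes: Liam 14, Wendy 20, Maya 6, Quinn 0, Hiro 13, Jamal 0. Wendy and Liam advance.
Runoff: Wendy is ranked above Liam on 20 ballots, Liam above Wendy on 33.

Liam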